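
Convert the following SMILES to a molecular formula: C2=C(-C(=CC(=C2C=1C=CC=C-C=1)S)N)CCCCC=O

Heavy atoms from the SMILES: 17 C, 1 N, 1 O, 1 S.
Implicit hydrogens by atom environment:
  7 × C (aromatic): 1 H each → 7
  5 × C (aromatic): no H
  4 × C: 2 H each → 8
  1 × C: 1 H
  1 × N: 2 H
  1 × O: no H
  1 × S: 1 H
  Total hydrogens = 19.
Molecular formula: C17H19NOS

C17H19NOS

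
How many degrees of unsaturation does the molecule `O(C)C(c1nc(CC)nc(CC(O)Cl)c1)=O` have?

Molecular formula from the SMILES: C10H13ClN2O3.
DoU = (2C + 2 + N − H − X)/2 = (2·10 + 2 + 2 − 13 − 1)/2 = 10/2 = 5.
(Structurally: 1 ring(s) + 4 π bond(s) = 5.)

5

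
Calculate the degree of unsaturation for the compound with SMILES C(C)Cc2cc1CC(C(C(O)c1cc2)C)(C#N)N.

Molecular formula from the SMILES: C15H20N2O.
DoU = (2C + 2 + N − H − X)/2 = (2·15 + 2 + 2 − 20 − 0)/2 = 14/2 = 7.
(Structurally: 2 ring(s) + 5 π bond(s) = 7.)

7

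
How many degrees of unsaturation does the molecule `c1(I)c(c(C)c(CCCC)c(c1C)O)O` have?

Molecular formula from the SMILES: C12H17IO2.
DoU = (2C + 2 + N − H − X)/2 = (2·12 + 2 + 0 − 17 − 1)/2 = 8/2 = 4.
(Structurally: 1 ring(s) + 3 π bond(s) = 4.)

4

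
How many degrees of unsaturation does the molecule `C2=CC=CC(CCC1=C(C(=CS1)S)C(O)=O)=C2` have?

8

Molecular formula from the SMILES: C13H12O2S2.
DoU = (2C + 2 + N − H − X)/2 = (2·13 + 2 + 0 − 12 − 0)/2 = 16/2 = 8.
(Structurally: 2 ring(s) + 6 π bond(s) = 8.)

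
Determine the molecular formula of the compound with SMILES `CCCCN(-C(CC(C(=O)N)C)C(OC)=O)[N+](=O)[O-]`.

Heavy atoms from the SMILES: 11 C, 3 N, 5 O.
Implicit hydrogens by atom environment:
  4 × C: 2 H each → 8
  4 × O: no H
  3 × C: 3 H each → 9
  2 × C: 1 H each → 2
  2 × C: no H
  1 × N: 2 H
  1 × N: no H
  1 × N (charge +1): no H
  1 × O (charge -1): no H
  Total hydrogens = 21.
Molecular formula: C11H21N3O5

C11H21N3O5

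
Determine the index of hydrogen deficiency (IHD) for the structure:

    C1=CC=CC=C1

Molecular formula from the SMILES: C6H6.
DoU = (2C + 2 + N − H − X)/2 = (2·6 + 2 + 0 − 6 − 0)/2 = 8/2 = 4.
(Structurally: 1 ring(s) + 3 π bond(s) = 4.)

4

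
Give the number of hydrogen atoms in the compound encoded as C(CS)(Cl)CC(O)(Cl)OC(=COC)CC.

Hydrogens are implicit in SMILES; fill each atom to its normal valence:
  3 × C: 2 H each → 6
  2 × C: 3 H each → 6
  2 × C: 1 H each → 2
  2 × C: no H
  2 × Cl: no H
  2 × O: no H
  1 × O: 1 H
  1 × S: 1 H
  Total hydrogens = 16.

16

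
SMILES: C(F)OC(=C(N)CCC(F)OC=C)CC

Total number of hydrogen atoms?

17

Hydrogens are implicit in SMILES; fill each atom to its normal valence:
  5 × C: 2 H each → 10
  2 × C: 1 H each → 2
  2 × C: no H
  2 × F: no H
  2 × O: no H
  1 × C: 3 H
  1 × N: 2 H
  Total hydrogens = 17.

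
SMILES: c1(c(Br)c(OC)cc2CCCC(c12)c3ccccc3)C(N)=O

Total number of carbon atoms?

The symbol for carbon appears 18 times in the SMILES. Lowercase c denotes aromatic carbon and counts toward C.

18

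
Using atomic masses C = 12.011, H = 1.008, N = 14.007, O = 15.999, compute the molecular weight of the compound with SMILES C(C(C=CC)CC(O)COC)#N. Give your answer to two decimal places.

Molecular formula: C9H15NO2.
M = 9×12.011 + 15×1.008 + 1×14.007 + 2×15.999 = 169.22 g/mol.

169.22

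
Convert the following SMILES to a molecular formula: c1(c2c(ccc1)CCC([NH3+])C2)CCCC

C14H22N+

Heavy atoms from the SMILES: 14 C, 1 N.
Implicit hydrogens by atom environment:
  6 × C: 2 H each → 12
  3 × C (aromatic): 1 H each → 3
  3 × C (aromatic): no H
  1 × C: 3 H
  1 × C: 1 H
  1 × N (charge +1): 3 H
  Total hydrogens = 22.
Net charge +1.
Molecular formula: C14H22N+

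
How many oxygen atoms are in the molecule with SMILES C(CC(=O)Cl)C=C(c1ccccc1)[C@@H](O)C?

2

The symbol for oxygen appears 2 times in the SMILES.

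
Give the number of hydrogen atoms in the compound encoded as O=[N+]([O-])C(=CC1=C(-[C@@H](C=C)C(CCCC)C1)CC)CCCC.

31

Hydrogens are implicit in SMILES; fill each atom to its normal valence:
  9 × C: 2 H each → 18
  4 × C: 1 H each → 4
  3 × C: 3 H each → 9
  3 × C: no H
  1 × N (charge +1): no H
  1 × O: no H
  1 × O (charge -1): no H
  Total hydrogens = 31.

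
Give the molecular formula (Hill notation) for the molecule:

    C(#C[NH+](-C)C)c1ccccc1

C10H12N+

Heavy atoms from the SMILES: 10 C, 1 N.
Implicit hydrogens by atom environment:
  5 × C (aromatic): 1 H each → 5
  2 × C: 3 H each → 6
  2 × C: no H
  1 × C (aromatic): no H
  1 × N (charge +1): 1 H
  Total hydrogens = 12.
Net charge +1.
Molecular formula: C10H12N+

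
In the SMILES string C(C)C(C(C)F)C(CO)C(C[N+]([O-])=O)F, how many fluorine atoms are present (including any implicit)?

2

The symbol for fluorine appears 2 times in the SMILES.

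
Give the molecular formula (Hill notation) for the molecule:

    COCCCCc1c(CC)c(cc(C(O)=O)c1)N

Heavy atoms from the SMILES: 14 C, 1 N, 3 O.
Implicit hydrogens by atom environment:
  5 × C: 2 H each → 10
  4 × C (aromatic): no H
  2 × C: 3 H each → 6
  2 × C (aromatic): 1 H each → 2
  2 × O: no H
  1 × C: no H
  1 × N: 2 H
  1 × O: 1 H
  Total hydrogens = 21.
Molecular formula: C14H21NO3

C14H21NO3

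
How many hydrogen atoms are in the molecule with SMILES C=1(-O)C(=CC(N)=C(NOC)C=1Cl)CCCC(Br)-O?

Hydrogens are implicit in SMILES; fill each atom to its normal valence:
  5 × C (aromatic): no H
  3 × C: 2 H each → 6
  2 × O: 1 H each → 2
  1 × Br: no H
  1 × C: 3 H
  1 × C (aromatic): 1 H
  1 × C: 1 H
  1 × Cl: no H
  1 × N: 2 H
  1 × N: 1 H
  1 × O: no H
  Total hydrogens = 16.

16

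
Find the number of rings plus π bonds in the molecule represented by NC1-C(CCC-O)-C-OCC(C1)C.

Molecular formula from the SMILES: C10H21NO2.
DoU = (2C + 2 + N − H − X)/2 = (2·10 + 2 + 1 − 21 − 0)/2 = 2/2 = 1.
(Structurally: 1 ring(s) + 0 π bond(s) = 1.)

1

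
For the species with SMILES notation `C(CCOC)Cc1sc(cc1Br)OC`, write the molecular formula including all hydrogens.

Heavy atoms from the SMILES: 1 Br, 10 C, 2 O, 1 S.
Implicit hydrogens by atom environment:
  4 × C: 2 H each → 8
  3 × C (aromatic): no H
  2 × C: 3 H each → 6
  2 × O: no H
  1 × Br: no H
  1 × C (aromatic): 1 H
  1 × S (aromatic): no H
  Total hydrogens = 15.
Molecular formula: C10H15BrO2S

C10H15BrO2S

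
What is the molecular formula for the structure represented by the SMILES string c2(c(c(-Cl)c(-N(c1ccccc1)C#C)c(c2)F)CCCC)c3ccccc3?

Heavy atoms from the SMILES: 24 C, 1 Cl, 1 F, 1 N.
Implicit hydrogens by atom environment:
  11 × C (aromatic): 1 H each → 11
  7 × C (aromatic): no H
  3 × C: 2 H each → 6
  1 × C: 3 H
  1 × C: 1 H
  1 × C: no H
  1 × Cl: no H
  1 × F: no H
  1 × N: no H
  Total hydrogens = 21.
Molecular formula: C24H21ClFN

C24H21ClFN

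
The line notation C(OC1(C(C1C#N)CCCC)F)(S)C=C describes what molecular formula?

Heavy atoms from the SMILES: 11 C, 1 F, 1 N, 1 O, 1 S.
Implicit hydrogens by atom environment:
  4 × C: 2 H each → 8
  4 × C: 1 H each → 4
  2 × C: no H
  1 × C: 3 H
  1 × F: no H
  1 × N: no H
  1 × O: no H
  1 × S: 1 H
  Total hydrogens = 16.
Molecular formula: C11H16FNOS

C11H16FNOS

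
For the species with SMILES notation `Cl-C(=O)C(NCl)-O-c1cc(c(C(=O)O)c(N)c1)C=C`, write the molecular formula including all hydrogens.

Heavy atoms from the SMILES: 11 C, 2 Cl, 2 N, 4 O.
Implicit hydrogens by atom environment:
  4 × C (aromatic): no H
  3 × O: no H
  2 × C (aromatic): 1 H each → 2
  2 × C: 1 H each → 2
  2 × C: no H
  2 × Cl: no H
  1 × C: 2 H
  1 × N: 2 H
  1 × N: 1 H
  1 × O: 1 H
  Total hydrogens = 10.
Molecular formula: C11H10Cl2N2O4

C11H10Cl2N2O4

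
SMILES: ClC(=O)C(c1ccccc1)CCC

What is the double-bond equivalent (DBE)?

5

Molecular formula from the SMILES: C11H13ClO.
DoU = (2C + 2 + N − H − X)/2 = (2·11 + 2 + 0 − 13 − 1)/2 = 10/2 = 5.
(Structurally: 1 ring(s) + 4 π bond(s) = 5.)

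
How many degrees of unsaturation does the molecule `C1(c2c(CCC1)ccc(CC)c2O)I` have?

Molecular formula from the SMILES: C12H15IO.
DoU = (2C + 2 + N − H − X)/2 = (2·12 + 2 + 0 − 15 − 1)/2 = 10/2 = 5.
(Structurally: 2 ring(s) + 3 π bond(s) = 5.)

5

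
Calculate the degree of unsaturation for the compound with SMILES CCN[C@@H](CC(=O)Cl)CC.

Molecular formula from the SMILES: C7H14ClNO.
DoU = (2C + 2 + N − H − X)/2 = (2·7 + 2 + 1 − 14 − 1)/2 = 2/2 = 1.
(Structurally: 0 ring(s) + 1 π bond(s) = 1.)

1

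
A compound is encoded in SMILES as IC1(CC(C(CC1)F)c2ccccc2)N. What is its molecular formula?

C12H15FIN

Heavy atoms from the SMILES: 12 C, 1 F, 1 I, 1 N.
Implicit hydrogens by atom environment:
  5 × C (aromatic): 1 H each → 5
  3 × C: 2 H each → 6
  2 × C: 1 H each → 2
  1 × C: no H
  1 × C (aromatic): no H
  1 × F: no H
  1 × I: no H
  1 × N: 2 H
  Total hydrogens = 15.
Molecular formula: C12H15FIN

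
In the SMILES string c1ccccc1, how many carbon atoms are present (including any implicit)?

The symbol for carbon appears 6 times in the SMILES. Lowercase c denotes aromatic carbon and counts toward C.

6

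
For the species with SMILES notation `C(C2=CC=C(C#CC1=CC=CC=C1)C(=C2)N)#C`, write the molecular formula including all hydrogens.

Heavy atoms from the SMILES: 16 C, 1 N.
Implicit hydrogens by atom environment:
  8 × C (aromatic): 1 H each → 8
  4 × C (aromatic): no H
  3 × C: no H
  1 × C: 1 H
  1 × N: 2 H
  Total hydrogens = 11.
Molecular formula: C16H11N

C16H11N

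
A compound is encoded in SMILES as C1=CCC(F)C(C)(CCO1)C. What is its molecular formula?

C9H15FO

Heavy atoms from the SMILES: 9 C, 1 F, 1 O.
Implicit hydrogens by atom environment:
  3 × C: 2 H each → 6
  3 × C: 1 H each → 3
  2 × C: 3 H each → 6
  1 × C: no H
  1 × F: no H
  1 × O: no H
  Total hydrogens = 15.
Molecular formula: C9H15FO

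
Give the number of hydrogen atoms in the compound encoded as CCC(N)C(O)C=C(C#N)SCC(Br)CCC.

Hydrogens are implicit in SMILES; fill each atom to its normal valence:
  4 × C: 2 H each → 8
  4 × C: 1 H each → 4
  2 × C: 3 H each → 6
  2 × C: no H
  1 × Br: no H
  1 × N: 2 H
  1 × N: no H
  1 × O: 1 H
  1 × S: no H
  Total hydrogens = 21.

21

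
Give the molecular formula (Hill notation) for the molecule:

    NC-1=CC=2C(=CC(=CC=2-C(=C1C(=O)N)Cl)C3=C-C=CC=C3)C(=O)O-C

Heavy atoms from the SMILES: 19 C, 1 Cl, 2 N, 3 O.
Implicit hydrogens by atom environment:
  8 × C (aromatic): 1 H each → 8
  8 × C (aromatic): no H
  3 × O: no H
  2 × C: no H
  2 × N: 2 H each → 4
  1 × C: 3 H
  1 × Cl: no H
  Total hydrogens = 15.
Molecular formula: C19H15ClN2O3

C19H15ClN2O3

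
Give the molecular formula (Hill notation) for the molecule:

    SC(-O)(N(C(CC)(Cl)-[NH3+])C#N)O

C5H11ClN3O2S+

Heavy atoms from the SMILES: 5 C, 1 Cl, 3 N, 2 O, 1 S.
Implicit hydrogens by atom environment:
  3 × C: no H
  2 × N: no H
  2 × O: 1 H each → 2
  1 × C: 3 H
  1 × C: 2 H
  1 × Cl: no H
  1 × N (charge +1): 3 H
  1 × S: 1 H
  Total hydrogens = 11.
Net charge +1.
Molecular formula: C5H11ClN3O2S+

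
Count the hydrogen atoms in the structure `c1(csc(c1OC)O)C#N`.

5

Hydrogens are implicit in SMILES; fill each atom to its normal valence:
  3 × C (aromatic): no H
  1 × C: 3 H
  1 × C (aromatic): 1 H
  1 × C: no H
  1 × N: no H
  1 × O: 1 H
  1 × O: no H
  1 × S (aromatic): no H
  Total hydrogens = 5.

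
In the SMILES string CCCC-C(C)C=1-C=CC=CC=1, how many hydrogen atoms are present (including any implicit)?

Hydrogens are implicit in SMILES; fill each atom to its normal valence:
  5 × C (aromatic): 1 H each → 5
  3 × C: 2 H each → 6
  2 × C: 3 H each → 6
  1 × C: 1 H
  1 × C (aromatic): no H
  Total hydrogens = 18.

18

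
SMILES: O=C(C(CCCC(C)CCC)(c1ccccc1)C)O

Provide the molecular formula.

C17H26O2

Heavy atoms from the SMILES: 17 C, 2 O.
Implicit hydrogens by atom environment:
  5 × C: 2 H each → 10
  5 × C (aromatic): 1 H each → 5
  3 × C: 3 H each → 9
  2 × C: no H
  1 × C: 1 H
  1 × C (aromatic): no H
  1 × O: 1 H
  1 × O: no H
  Total hydrogens = 26.
Molecular formula: C17H26O2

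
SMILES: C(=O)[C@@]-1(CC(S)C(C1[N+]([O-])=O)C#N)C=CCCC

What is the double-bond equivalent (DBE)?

Molecular formula from the SMILES: C12H16N2O3S.
DoU = (2C + 2 + N − H − X)/2 = (2·12 + 2 + 2 − 16 − 0)/2 = 12/2 = 6.
(Structurally: 1 ring(s) + 5 π bond(s) = 6.)

6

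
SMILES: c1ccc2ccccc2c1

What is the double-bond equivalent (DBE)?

7

Molecular formula from the SMILES: C10H8.
DoU = (2C + 2 + N − H − X)/2 = (2·10 + 2 + 0 − 8 − 0)/2 = 14/2 = 7.
(Structurally: 2 ring(s) + 5 π bond(s) = 7.)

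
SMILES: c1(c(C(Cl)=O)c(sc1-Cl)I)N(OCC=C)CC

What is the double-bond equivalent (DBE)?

Molecular formula from the SMILES: C10H10Cl2INO2S.
DoU = (2C + 2 + N − H − X)/2 = (2·10 + 2 + 1 − 10 − 3)/2 = 10/2 = 5.
(Structurally: 1 ring(s) + 4 π bond(s) = 5.)

5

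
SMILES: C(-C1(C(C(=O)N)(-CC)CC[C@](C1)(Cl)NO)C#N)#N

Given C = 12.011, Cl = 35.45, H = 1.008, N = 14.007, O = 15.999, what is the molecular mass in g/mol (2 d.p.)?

Molecular formula: C11H15ClN4O2.
M = 11×12.011 + 1×35.45 + 15×1.008 + 4×14.007 + 2×15.999 = 270.72 g/mol.

270.72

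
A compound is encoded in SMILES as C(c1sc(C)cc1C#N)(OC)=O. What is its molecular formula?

Heavy atoms from the SMILES: 8 C, 1 N, 2 O, 1 S.
Implicit hydrogens by atom environment:
  3 × C (aromatic): no H
  2 × C: 3 H each → 6
  2 × C: no H
  2 × O: no H
  1 × C (aromatic): 1 H
  1 × N: no H
  1 × S (aromatic): no H
  Total hydrogens = 7.
Molecular formula: C8H7NO2S

C8H7NO2S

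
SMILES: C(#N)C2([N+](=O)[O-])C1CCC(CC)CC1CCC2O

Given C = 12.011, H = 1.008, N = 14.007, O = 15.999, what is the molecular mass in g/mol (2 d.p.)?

252.31

Molecular formula: C13H20N2O3.
M = 13×12.011 + 20×1.008 + 2×14.007 + 3×15.999 = 252.31 g/mol.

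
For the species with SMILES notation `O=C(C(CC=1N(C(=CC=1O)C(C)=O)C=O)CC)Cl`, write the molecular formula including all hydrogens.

Heavy atoms from the SMILES: 12 C, 1 Cl, 1 N, 4 O.
Implicit hydrogens by atom environment:
  3 × C (aromatic): no H
  3 × O: no H
  2 × C: 3 H each → 6
  2 × C: 2 H each → 4
  2 × C: 1 H each → 2
  2 × C: no H
  1 × C (aromatic): 1 H
  1 × Cl: no H
  1 × N (aromatic): no H
  1 × O: 1 H
  Total hydrogens = 14.
Molecular formula: C12H14ClNO4

C12H14ClNO4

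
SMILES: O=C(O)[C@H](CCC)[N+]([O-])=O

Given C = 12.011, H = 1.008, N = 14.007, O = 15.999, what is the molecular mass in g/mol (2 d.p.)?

147.13

Molecular formula: C5H9NO4.
M = 5×12.011 + 9×1.008 + 1×14.007 + 4×15.999 = 147.13 g/mol.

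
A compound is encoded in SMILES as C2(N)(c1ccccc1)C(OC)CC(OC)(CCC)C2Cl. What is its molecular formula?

Heavy atoms from the SMILES: 16 C, 1 Cl, 1 N, 2 O.
Implicit hydrogens by atom environment:
  5 × C (aromatic): 1 H each → 5
  3 × C: 3 H each → 9
  3 × C: 2 H each → 6
  2 × C: 1 H each → 2
  2 × C: no H
  2 × O: no H
  1 × C (aromatic): no H
  1 × Cl: no H
  1 × N: 2 H
  Total hydrogens = 24.
Molecular formula: C16H24ClNO2

C16H24ClNO2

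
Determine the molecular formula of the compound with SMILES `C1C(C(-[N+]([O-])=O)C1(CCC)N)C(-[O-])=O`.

Heavy atoms from the SMILES: 8 C, 2 N, 4 O.
Implicit hydrogens by atom environment:
  3 × C: 2 H each → 6
  2 × C: 1 H each → 2
  2 × C: no H
  2 × O: no H
  2 × O (charge -1): no H
  1 × C: 3 H
  1 × N: 2 H
  1 × N (charge +1): no H
  Total hydrogens = 13.
Net charge -1.
Molecular formula: C8H13N2O4-

C8H13N2O4-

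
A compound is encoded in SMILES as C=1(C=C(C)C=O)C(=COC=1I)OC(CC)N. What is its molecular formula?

C11H14INO3

Heavy atoms from the SMILES: 11 C, 1 I, 1 N, 3 O.
Implicit hydrogens by atom environment:
  3 × C: 1 H each → 3
  3 × C (aromatic): no H
  2 × C: 3 H each → 6
  2 × O: no H
  1 × C: 2 H
  1 × C (aromatic): 1 H
  1 × C: no H
  1 × I: no H
  1 × N: 2 H
  1 × O (aromatic): no H
  Total hydrogens = 14.
Molecular formula: C11H14INO3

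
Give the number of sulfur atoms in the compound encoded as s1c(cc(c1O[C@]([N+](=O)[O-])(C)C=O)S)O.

The symbol for sulfur appears 2 times in the SMILES.

2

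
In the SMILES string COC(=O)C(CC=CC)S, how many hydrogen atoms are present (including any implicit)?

Hydrogens are implicit in SMILES; fill each atom to its normal valence:
  3 × C: 1 H each → 3
  2 × C: 3 H each → 6
  2 × O: no H
  1 × C: 2 H
  1 × C: no H
  1 × S: 1 H
  Total hydrogens = 12.

12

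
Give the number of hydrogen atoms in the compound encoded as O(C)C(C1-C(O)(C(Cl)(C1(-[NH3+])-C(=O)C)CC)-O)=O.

Hydrogens are implicit in SMILES; fill each atom to its normal valence:
  5 × C: no H
  3 × C: 3 H each → 9
  3 × O: no H
  2 × O: 1 H each → 2
  1 × C: 2 H
  1 × C: 1 H
  1 × Cl: no H
  1 × N (charge +1): 3 H
  Total hydrogens = 17.

17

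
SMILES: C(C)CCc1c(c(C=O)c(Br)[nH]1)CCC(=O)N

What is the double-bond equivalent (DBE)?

Molecular formula from the SMILES: C12H17BrN2O2.
DoU = (2C + 2 + N − H − X)/2 = (2·12 + 2 + 2 − 17 − 1)/2 = 10/2 = 5.
(Structurally: 1 ring(s) + 4 π bond(s) = 5.)

5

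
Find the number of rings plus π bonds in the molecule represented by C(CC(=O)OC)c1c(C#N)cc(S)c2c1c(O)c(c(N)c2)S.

10

Molecular formula from the SMILES: C15H14N2O3S2.
DoU = (2C + 2 + N − H − X)/2 = (2·15 + 2 + 2 − 14 − 0)/2 = 20/2 = 10.
(Structurally: 2 ring(s) + 8 π bond(s) = 10.)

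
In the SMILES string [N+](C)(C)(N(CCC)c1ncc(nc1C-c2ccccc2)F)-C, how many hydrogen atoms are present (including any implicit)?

24

Hydrogens are implicit in SMILES; fill each atom to its normal valence:
  6 × C (aromatic): 1 H each → 6
  4 × C: 3 H each → 12
  4 × C (aromatic): no H
  3 × C: 2 H each → 6
  2 × N (aromatic): no H
  1 × F: no H
  1 × N: no H
  1 × N (charge +1): no H
  Total hydrogens = 24.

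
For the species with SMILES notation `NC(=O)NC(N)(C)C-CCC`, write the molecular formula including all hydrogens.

Heavy atoms from the SMILES: 7 C, 3 N, 1 O.
Implicit hydrogens by atom environment:
  3 × C: 2 H each → 6
  2 × C: 3 H each → 6
  2 × C: no H
  2 × N: 2 H each → 4
  1 × N: 1 H
  1 × O: no H
  Total hydrogens = 17.
Molecular formula: C7H17N3O

C7H17N3O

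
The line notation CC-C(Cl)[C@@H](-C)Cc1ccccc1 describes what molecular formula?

C12H17Cl

Heavy atoms from the SMILES: 12 C, 1 Cl.
Implicit hydrogens by atom environment:
  5 × C (aromatic): 1 H each → 5
  2 × C: 3 H each → 6
  2 × C: 2 H each → 4
  2 × C: 1 H each → 2
  1 × C (aromatic): no H
  1 × Cl: no H
  Total hydrogens = 17.
Molecular formula: C12H17Cl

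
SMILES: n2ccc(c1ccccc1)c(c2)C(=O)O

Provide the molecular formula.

Heavy atoms from the SMILES: 12 C, 1 N, 2 O.
Implicit hydrogens by atom environment:
  8 × C (aromatic): 1 H each → 8
  3 × C (aromatic): no H
  1 × C: no H
  1 × N (aromatic): no H
  1 × O: 1 H
  1 × O: no H
  Total hydrogens = 9.
Molecular formula: C12H9NO2

C12H9NO2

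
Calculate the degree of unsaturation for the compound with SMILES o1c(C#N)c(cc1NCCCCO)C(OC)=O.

6

Molecular formula from the SMILES: C11H14N2O4.
DoU = (2C + 2 + N − H − X)/2 = (2·11 + 2 + 2 − 14 − 0)/2 = 12/2 = 6.
(Structurally: 1 ring(s) + 5 π bond(s) = 6.)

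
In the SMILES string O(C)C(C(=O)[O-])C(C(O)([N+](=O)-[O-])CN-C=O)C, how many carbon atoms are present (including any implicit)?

8

The symbol for carbon appears 8 times in the SMILES.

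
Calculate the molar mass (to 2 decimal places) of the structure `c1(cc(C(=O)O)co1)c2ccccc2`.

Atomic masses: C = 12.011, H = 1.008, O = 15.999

Molecular formula: C11H8O3.
M = 11×12.011 + 8×1.008 + 3×15.999 = 188.18 g/mol.

188.18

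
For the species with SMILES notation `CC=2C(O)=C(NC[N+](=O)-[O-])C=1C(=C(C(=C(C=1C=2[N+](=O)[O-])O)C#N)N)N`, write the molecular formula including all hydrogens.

C13H12N6O6

Heavy atoms from the SMILES: 13 C, 6 N, 6 O.
Implicit hydrogens by atom environment:
  10 × C (aromatic): no H
  2 × N: 2 H each → 4
  2 × N (charge +1): no H
  2 × O: 1 H each → 2
  2 × O: no H
  2 × O (charge -1): no H
  1 × C: 3 H
  1 × C: 2 H
  1 × C: no H
  1 × N: 1 H
  1 × N: no H
  Total hydrogens = 12.
Molecular formula: C13H12N6O6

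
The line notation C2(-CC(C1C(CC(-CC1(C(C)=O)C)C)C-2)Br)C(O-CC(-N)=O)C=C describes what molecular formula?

Heavy atoms from the SMILES: 1 Br, 19 C, 1 N, 3 O.
Implicit hydrogens by atom environment:
  7 × C: 1 H each → 7
  6 × C: 2 H each → 12
  3 × C: 3 H each → 9
  3 × C: no H
  3 × O: no H
  1 × Br: no H
  1 × N: 2 H
  Total hydrogens = 30.
Molecular formula: C19H30BrNO3

C19H30BrNO3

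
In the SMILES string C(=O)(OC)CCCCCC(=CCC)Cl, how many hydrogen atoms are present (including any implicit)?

Hydrogens are implicit in SMILES; fill each atom to its normal valence:
  6 × C: 2 H each → 12
  2 × C: 3 H each → 6
  2 × C: no H
  2 × O: no H
  1 × C: 1 H
  1 × Cl: no H
  Total hydrogens = 19.

19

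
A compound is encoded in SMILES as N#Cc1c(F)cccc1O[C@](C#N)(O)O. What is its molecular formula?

Heavy atoms from the SMILES: 9 C, 1 F, 2 N, 3 O.
Implicit hydrogens by atom environment:
  3 × C (aromatic): 1 H each → 3
  3 × C (aromatic): no H
  3 × C: no H
  2 × N: no H
  2 × O: 1 H each → 2
  1 × F: no H
  1 × O: no H
  Total hydrogens = 5.
Molecular formula: C9H5FN2O3

C9H5FN2O3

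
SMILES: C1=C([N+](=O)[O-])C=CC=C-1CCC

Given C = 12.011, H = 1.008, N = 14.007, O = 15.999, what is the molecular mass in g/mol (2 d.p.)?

Molecular formula: C9H11NO2.
M = 9×12.011 + 11×1.008 + 1×14.007 + 2×15.999 = 165.19 g/mol.

165.19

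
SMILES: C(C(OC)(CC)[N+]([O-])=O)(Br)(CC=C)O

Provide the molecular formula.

C8H14BrNO4

Heavy atoms from the SMILES: 1 Br, 8 C, 1 N, 4 O.
Implicit hydrogens by atom environment:
  3 × C: 2 H each → 6
  2 × C: 3 H each → 6
  2 × C: no H
  2 × O: no H
  1 × Br: no H
  1 × C: 1 H
  1 × N (charge +1): no H
  1 × O: 1 H
  1 × O (charge -1): no H
  Total hydrogens = 14.
Molecular formula: C8H14BrNO4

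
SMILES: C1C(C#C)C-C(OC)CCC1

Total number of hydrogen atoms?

Hydrogens are implicit in SMILES; fill each atom to its normal valence:
  5 × C: 2 H each → 10
  3 × C: 1 H each → 3
  1 × C: 3 H
  1 × C: no H
  1 × O: no H
  Total hydrogens = 16.

16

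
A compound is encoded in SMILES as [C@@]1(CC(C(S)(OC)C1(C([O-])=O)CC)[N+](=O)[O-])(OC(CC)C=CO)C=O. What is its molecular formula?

Heavy atoms from the SMILES: 15 C, 1 N, 8 O, 1 S.
Implicit hydrogens by atom environment:
  5 × C: 1 H each → 5
  5 × O: no H
  4 × C: no H
  3 × C: 3 H each → 9
  3 × C: 2 H each → 6
  2 × O (charge -1): no H
  1 × N (charge +1): no H
  1 × O: 1 H
  1 × S: 1 H
  Total hydrogens = 22.
Net charge -1.
Molecular formula: C15H22NO8S-

C15H22NO8S-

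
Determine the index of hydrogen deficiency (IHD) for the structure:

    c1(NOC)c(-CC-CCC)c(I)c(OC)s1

Molecular formula from the SMILES: C11H18INO2S.
DoU = (2C + 2 + N − H − X)/2 = (2·11 + 2 + 1 − 18 − 1)/2 = 6/2 = 3.
(Structurally: 1 ring(s) + 2 π bond(s) = 3.)

3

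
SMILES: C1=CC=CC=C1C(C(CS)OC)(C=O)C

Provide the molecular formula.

Heavy atoms from the SMILES: 12 C, 2 O, 1 S.
Implicit hydrogens by atom environment:
  5 × C (aromatic): 1 H each → 5
  2 × C: 3 H each → 6
  2 × C: 1 H each → 2
  2 × O: no H
  1 × C: 2 H
  1 × C: no H
  1 × C (aromatic): no H
  1 × S: 1 H
  Total hydrogens = 16.
Molecular formula: C12H16O2S

C12H16O2S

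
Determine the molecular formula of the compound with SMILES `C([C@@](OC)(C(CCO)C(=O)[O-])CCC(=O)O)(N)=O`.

C10H16NO7-

Heavy atoms from the SMILES: 10 C, 1 N, 7 O.
Implicit hydrogens by atom environment:
  4 × C: 2 H each → 8
  4 × C: no H
  4 × O: no H
  2 × O: 1 H each → 2
  1 × C: 3 H
  1 × C: 1 H
  1 × N: 2 H
  1 × O (charge -1): no H
  Total hydrogens = 16.
Net charge -1.
Molecular formula: C10H16NO7-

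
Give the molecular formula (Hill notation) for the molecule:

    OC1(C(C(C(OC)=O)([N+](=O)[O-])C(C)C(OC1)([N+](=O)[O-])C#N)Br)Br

C10H11Br2N3O8

Heavy atoms from the SMILES: 2 Br, 10 C, 3 N, 8 O.
Implicit hydrogens by atom environment:
  5 × C: no H
  5 × O: no H
  2 × Br: no H
  2 × C: 3 H each → 6
  2 × C: 1 H each → 2
  2 × N (charge +1): no H
  2 × O (charge -1): no H
  1 × C: 2 H
  1 × N: no H
  1 × O: 1 H
  Total hydrogens = 11.
Molecular formula: C10H11Br2N3O8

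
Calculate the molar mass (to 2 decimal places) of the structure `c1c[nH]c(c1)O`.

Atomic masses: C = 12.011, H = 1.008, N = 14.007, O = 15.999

Molecular formula: C4H5NO.
M = 4×12.011 + 5×1.008 + 1×14.007 + 1×15.999 = 83.09 g/mol.

83.09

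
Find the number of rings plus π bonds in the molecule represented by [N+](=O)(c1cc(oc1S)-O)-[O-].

4

Molecular formula from the SMILES: C4H3NO4S.
DoU = (2C + 2 + N − H − X)/2 = (2·4 + 2 + 1 − 3 − 0)/2 = 8/2 = 4.
(Structurally: 1 ring(s) + 3 π bond(s) = 4.)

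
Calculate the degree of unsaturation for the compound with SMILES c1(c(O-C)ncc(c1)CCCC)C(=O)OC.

5

Molecular formula from the SMILES: C12H17NO3.
DoU = (2C + 2 + N − H − X)/2 = (2·12 + 2 + 1 − 17 − 0)/2 = 10/2 = 5.
(Structurally: 1 ring(s) + 4 π bond(s) = 5.)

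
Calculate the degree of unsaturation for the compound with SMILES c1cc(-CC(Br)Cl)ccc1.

Molecular formula from the SMILES: C8H8BrCl.
DoU = (2C + 2 + N − H − X)/2 = (2·8 + 2 + 0 − 8 − 2)/2 = 8/2 = 4.
(Structurally: 1 ring(s) + 3 π bond(s) = 4.)

4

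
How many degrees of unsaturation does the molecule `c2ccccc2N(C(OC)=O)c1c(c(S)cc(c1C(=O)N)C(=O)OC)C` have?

Molecular formula from the SMILES: C18H18N2O5S.
DoU = (2C + 2 + N − H − X)/2 = (2·18 + 2 + 2 − 18 − 0)/2 = 22/2 = 11.
(Structurally: 2 ring(s) + 9 π bond(s) = 11.)

11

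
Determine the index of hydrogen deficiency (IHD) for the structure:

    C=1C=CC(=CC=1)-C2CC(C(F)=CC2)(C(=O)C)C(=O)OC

Molecular formula from the SMILES: C16H17FO3.
DoU = (2C + 2 + N − H − X)/2 = (2·16 + 2 + 0 − 17 − 1)/2 = 16/2 = 8.
(Structurally: 2 ring(s) + 6 π bond(s) = 8.)

8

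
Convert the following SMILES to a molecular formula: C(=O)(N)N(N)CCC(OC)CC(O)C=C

C9H19N3O3

Heavy atoms from the SMILES: 9 C, 3 N, 3 O.
Implicit hydrogens by atom environment:
  4 × C: 2 H each → 8
  3 × C: 1 H each → 3
  2 × N: 2 H each → 4
  2 × O: no H
  1 × C: 3 H
  1 × C: no H
  1 × N: no H
  1 × O: 1 H
  Total hydrogens = 19.
Molecular formula: C9H19N3O3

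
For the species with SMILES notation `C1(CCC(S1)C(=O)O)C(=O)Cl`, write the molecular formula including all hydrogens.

Heavy atoms from the SMILES: 6 C, 1 Cl, 3 O, 1 S.
Implicit hydrogens by atom environment:
  2 × C: 2 H each → 4
  2 × C: 1 H each → 2
  2 × C: no H
  2 × O: no H
  1 × Cl: no H
  1 × O: 1 H
  1 × S: no H
  Total hydrogens = 7.
Molecular formula: C6H7ClO3S

C6H7ClO3S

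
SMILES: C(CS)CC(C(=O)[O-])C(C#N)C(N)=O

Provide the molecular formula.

Heavy atoms from the SMILES: 8 C, 2 N, 3 O, 1 S.
Implicit hydrogens by atom environment:
  3 × C: 2 H each → 6
  3 × C: no H
  2 × C: 1 H each → 2
  2 × O: no H
  1 × N: 2 H
  1 × N: no H
  1 × O (charge -1): no H
  1 × S: 1 H
  Total hydrogens = 11.
Net charge -1.
Molecular formula: C8H11N2O3S-

C8H11N2O3S-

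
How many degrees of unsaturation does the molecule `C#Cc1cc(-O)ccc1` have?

6

Molecular formula from the SMILES: C8H6O.
DoU = (2C + 2 + N − H − X)/2 = (2·8 + 2 + 0 − 6 − 0)/2 = 12/2 = 6.
(Structurally: 1 ring(s) + 5 π bond(s) = 6.)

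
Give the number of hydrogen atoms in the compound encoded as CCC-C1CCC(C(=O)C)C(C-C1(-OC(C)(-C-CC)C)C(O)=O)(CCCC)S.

Hydrogens are implicit in SMILES; fill each atom to its normal valence:
  10 × C: 2 H each → 20
  6 × C: 3 H each → 18
  5 × C: no H
  3 × O: no H
  2 × C: 1 H each → 2
  1 × O: 1 H
  1 × S: 1 H
  Total hydrogens = 42.

42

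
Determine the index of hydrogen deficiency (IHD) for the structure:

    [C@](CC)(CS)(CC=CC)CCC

1

Molecular formula from the SMILES: C11H22S.
DoU = (2C + 2 + N − H − X)/2 = (2·11 + 2 + 0 − 22 − 0)/2 = 2/2 = 1.
(Structurally: 0 ring(s) + 1 π bond(s) = 1.)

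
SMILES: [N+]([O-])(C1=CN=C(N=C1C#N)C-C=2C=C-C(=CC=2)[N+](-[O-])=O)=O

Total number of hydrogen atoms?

7

Hydrogens are implicit in SMILES; fill each atom to its normal valence:
  5 × C (aromatic): 1 H each → 5
  5 × C (aromatic): no H
  2 × N (aromatic): no H
  2 × N (charge +1): no H
  2 × O: no H
  2 × O (charge -1): no H
  1 × C: 2 H
  1 × C: no H
  1 × N: no H
  Total hydrogens = 7.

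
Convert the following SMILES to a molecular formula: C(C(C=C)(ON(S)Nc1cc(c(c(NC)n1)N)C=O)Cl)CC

C13H20ClN5O2S

Heavy atoms from the SMILES: 13 C, 1 Cl, 5 N, 2 O, 1 S.
Implicit hydrogens by atom environment:
  4 × C (aromatic): no H
  3 × C: 2 H each → 6
  2 × C: 3 H each → 6
  2 × C: 1 H each → 2
  2 × N: 1 H each → 2
  2 × O: no H
  1 × C (aromatic): 1 H
  1 × C: no H
  1 × Cl: no H
  1 × N: 2 H
  1 × N (aromatic): no H
  1 × N: no H
  1 × S: 1 H
  Total hydrogens = 20.
Molecular formula: C13H20ClN5O2S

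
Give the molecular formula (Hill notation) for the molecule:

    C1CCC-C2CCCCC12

C10H18

Heavy atoms from the SMILES: 10 C.
Implicit hydrogens by atom environment:
  8 × C: 2 H each → 16
  2 × C: 1 H each → 2
  Total hydrogens = 18.
Molecular formula: C10H18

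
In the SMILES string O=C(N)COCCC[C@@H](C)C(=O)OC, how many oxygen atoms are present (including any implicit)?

The symbol for oxygen appears 4 times in the SMILES.

4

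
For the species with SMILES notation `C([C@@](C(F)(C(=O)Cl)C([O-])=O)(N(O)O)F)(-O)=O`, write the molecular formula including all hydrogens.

Heavy atoms from the SMILES: 5 C, 1 Cl, 2 F, 1 N, 7 O.
Implicit hydrogens by atom environment:
  5 × C: no H
  3 × O: 1 H each → 3
  3 × O: no H
  2 × F: no H
  1 × Cl: no H
  1 × N: no H
  1 × O (charge -1): no H
  Total hydrogens = 3.
Net charge -1.
Molecular formula: C5H3ClF2NO7-

C5H3ClF2NO7-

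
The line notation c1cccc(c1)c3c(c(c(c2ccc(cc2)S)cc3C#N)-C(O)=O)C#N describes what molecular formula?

C21H12N2O2S

Heavy atoms from the SMILES: 21 C, 2 N, 2 O, 1 S.
Implicit hydrogens by atom environment:
  10 × C (aromatic): 1 H each → 10
  8 × C (aromatic): no H
  3 × C: no H
  2 × N: no H
  1 × O: 1 H
  1 × O: no H
  1 × S: 1 H
  Total hydrogens = 12.
Molecular formula: C21H12N2O2S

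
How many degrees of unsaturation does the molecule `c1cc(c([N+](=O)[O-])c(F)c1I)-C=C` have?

6

Molecular formula from the SMILES: C8H5FINO2.
DoU = (2C + 2 + N − H − X)/2 = (2·8 + 2 + 1 − 5 − 2)/2 = 12/2 = 6.
(Structurally: 1 ring(s) + 5 π bond(s) = 6.)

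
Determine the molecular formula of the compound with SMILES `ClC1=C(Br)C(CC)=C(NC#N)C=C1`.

C9H8BrClN2

Heavy atoms from the SMILES: 1 Br, 9 C, 1 Cl, 2 N.
Implicit hydrogens by atom environment:
  4 × C (aromatic): no H
  2 × C (aromatic): 1 H each → 2
  1 × Br: no H
  1 × C: 3 H
  1 × C: 2 H
  1 × C: no H
  1 × Cl: no H
  1 × N: 1 H
  1 × N: no H
  Total hydrogens = 8.
Molecular formula: C9H8BrClN2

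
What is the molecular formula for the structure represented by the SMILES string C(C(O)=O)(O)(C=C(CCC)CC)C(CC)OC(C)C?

Heavy atoms from the SMILES: 15 C, 4 O.
Implicit hydrogens by atom environment:
  5 × C: 3 H each → 15
  4 × C: 2 H each → 8
  3 × C: 1 H each → 3
  3 × C: no H
  2 × O: 1 H each → 2
  2 × O: no H
  Total hydrogens = 28.
Molecular formula: C15H28O4

C15H28O4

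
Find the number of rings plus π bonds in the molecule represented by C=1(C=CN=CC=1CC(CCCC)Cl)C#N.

6

Molecular formula from the SMILES: C12H15ClN2.
DoU = (2C + 2 + N − H − X)/2 = (2·12 + 2 + 2 − 15 − 1)/2 = 12/2 = 6.
(Structurally: 1 ring(s) + 5 π bond(s) = 6.)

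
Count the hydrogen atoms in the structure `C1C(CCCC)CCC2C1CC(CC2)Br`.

Hydrogens are implicit in SMILES; fill each atom to its normal valence:
  9 × C: 2 H each → 18
  4 × C: 1 H each → 4
  1 × Br: no H
  1 × C: 3 H
  Total hydrogens = 25.

25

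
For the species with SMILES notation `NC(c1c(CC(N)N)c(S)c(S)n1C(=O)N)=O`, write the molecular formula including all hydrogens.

C8H13N5O2S2

Heavy atoms from the SMILES: 8 C, 5 N, 2 O, 2 S.
Implicit hydrogens by atom environment:
  4 × C (aromatic): no H
  4 × N: 2 H each → 8
  2 × C: no H
  2 × O: no H
  2 × S: 1 H each → 2
  1 × C: 2 H
  1 × C: 1 H
  1 × N (aromatic): no H
  Total hydrogens = 13.
Molecular formula: C8H13N5O2S2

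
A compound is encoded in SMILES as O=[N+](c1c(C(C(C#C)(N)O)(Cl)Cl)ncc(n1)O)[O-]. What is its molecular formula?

Heavy atoms from the SMILES: 8 C, 2 Cl, 4 N, 4 O.
Implicit hydrogens by atom environment:
  3 × C (aromatic): no H
  3 × C: no H
  2 × Cl: no H
  2 × N (aromatic): no H
  2 × O: 1 H each → 2
  1 × C (aromatic): 1 H
  1 × C: 1 H
  1 × N: 2 H
  1 × N (charge +1): no H
  1 × O: no H
  1 × O (charge -1): no H
  Total hydrogens = 6.
Molecular formula: C8H6Cl2N4O4

C8H6Cl2N4O4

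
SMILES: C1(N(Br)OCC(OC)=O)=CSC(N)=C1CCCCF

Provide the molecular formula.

C11H16BrFN2O3S

Heavy atoms from the SMILES: 1 Br, 11 C, 1 F, 2 N, 3 O, 1 S.
Implicit hydrogens by atom environment:
  5 × C: 2 H each → 10
  3 × C (aromatic): no H
  3 × O: no H
  1 × Br: no H
  1 × C: 3 H
  1 × C (aromatic): 1 H
  1 × C: no H
  1 × F: no H
  1 × N: 2 H
  1 × N: no H
  1 × S (aromatic): no H
  Total hydrogens = 16.
Molecular formula: C11H16BrFN2O3S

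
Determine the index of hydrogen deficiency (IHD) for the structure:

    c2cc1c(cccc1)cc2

7

Molecular formula from the SMILES: C10H8.
DoU = (2C + 2 + N − H − X)/2 = (2·10 + 2 + 0 − 8 − 0)/2 = 14/2 = 7.
(Structurally: 2 ring(s) + 5 π bond(s) = 7.)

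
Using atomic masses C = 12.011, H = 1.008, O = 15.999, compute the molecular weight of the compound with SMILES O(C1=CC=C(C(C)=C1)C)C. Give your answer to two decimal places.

Molecular formula: C9H12O.
M = 9×12.011 + 12×1.008 + 1×15.999 = 136.19 g/mol.

136.19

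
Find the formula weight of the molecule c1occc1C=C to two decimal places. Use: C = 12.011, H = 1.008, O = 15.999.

94.11

Molecular formula: C6H6O.
M = 6×12.011 + 6×1.008 + 1×15.999 = 94.11 g/mol.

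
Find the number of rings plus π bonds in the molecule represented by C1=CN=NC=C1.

4

Molecular formula from the SMILES: C4H4N2.
DoU = (2C + 2 + N − H − X)/2 = (2·4 + 2 + 2 − 4 − 0)/2 = 8/2 = 4.
(Structurally: 1 ring(s) + 3 π bond(s) = 4.)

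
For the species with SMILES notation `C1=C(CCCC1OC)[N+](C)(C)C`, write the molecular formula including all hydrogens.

Heavy atoms from the SMILES: 10 C, 1 N, 1 O.
Implicit hydrogens by atom environment:
  4 × C: 3 H each → 12
  3 × C: 2 H each → 6
  2 × C: 1 H each → 2
  1 × C: no H
  1 × N (charge +1): no H
  1 × O: no H
  Total hydrogens = 20.
Net charge +1.
Molecular formula: C10H20NO+

C10H20NO+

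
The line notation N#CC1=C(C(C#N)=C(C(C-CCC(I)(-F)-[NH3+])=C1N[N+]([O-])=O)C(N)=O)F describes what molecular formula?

Heavy atoms from the SMILES: 13 C, 2 F, 1 I, 6 N, 3 O.
Implicit hydrogens by atom environment:
  6 × C (aromatic): no H
  4 × C: no H
  3 × C: 2 H each → 6
  2 × F: no H
  2 × N: no H
  2 × O: no H
  1 × I: no H
  1 × N (charge +1): 3 H
  1 × N: 2 H
  1 × N: 1 H
  1 × N (charge +1): no H
  1 × O (charge -1): no H
  Total hydrogens = 12.
Net charge +1.
Molecular formula: C13H12F2IN6O3+

C13H12F2IN6O3+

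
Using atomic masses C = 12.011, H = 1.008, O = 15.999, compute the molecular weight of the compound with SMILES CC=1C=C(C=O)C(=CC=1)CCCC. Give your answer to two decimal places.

176.26

Molecular formula: C12H16O.
M = 12×12.011 + 16×1.008 + 1×15.999 = 176.26 g/mol.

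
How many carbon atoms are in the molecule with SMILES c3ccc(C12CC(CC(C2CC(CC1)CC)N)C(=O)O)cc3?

The symbol for carbon appears 19 times in the SMILES. Lowercase c denotes aromatic carbon and counts toward C.

19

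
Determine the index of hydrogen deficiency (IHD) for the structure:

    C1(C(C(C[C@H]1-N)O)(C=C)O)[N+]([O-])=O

Molecular formula from the SMILES: C7H12N2O4.
DoU = (2C + 2 + N − H − X)/2 = (2·7 + 2 + 2 − 12 − 0)/2 = 6/2 = 3.
(Structurally: 1 ring(s) + 2 π bond(s) = 3.)

3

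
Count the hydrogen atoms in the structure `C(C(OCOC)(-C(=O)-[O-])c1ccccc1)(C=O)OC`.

15

Hydrogens are implicit in SMILES; fill each atom to its normal valence:
  5 × C (aromatic): 1 H each → 5
  5 × O: no H
  2 × C: 3 H each → 6
  2 × C: 1 H each → 2
  2 × C: no H
  1 × C: 2 H
  1 × C (aromatic): no H
  1 × O (charge -1): no H
  Total hydrogens = 15.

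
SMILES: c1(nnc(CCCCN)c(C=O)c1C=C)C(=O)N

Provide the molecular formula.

C12H16N4O2

Heavy atoms from the SMILES: 12 C, 4 N, 2 O.
Implicit hydrogens by atom environment:
  5 × C: 2 H each → 10
  4 × C (aromatic): no H
  2 × C: 1 H each → 2
  2 × N: 2 H each → 4
  2 × N (aromatic): no H
  2 × O: no H
  1 × C: no H
  Total hydrogens = 16.
Molecular formula: C12H16N4O2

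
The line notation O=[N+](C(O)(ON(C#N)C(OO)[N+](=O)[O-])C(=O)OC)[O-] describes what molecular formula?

Heavy atoms from the SMILES: 5 C, 4 N, 10 O.
Implicit hydrogens by atom environment:
  6 × O: no H
  3 × C: no H
  2 × N: no H
  2 × N (charge +1): no H
  2 × O: 1 H each → 2
  2 × O (charge -1): no H
  1 × C: 3 H
  1 × C: 1 H
  Total hydrogens = 6.
Molecular formula: C5H6N4O10

C5H6N4O10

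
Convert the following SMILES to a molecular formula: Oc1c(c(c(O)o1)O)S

Heavy atoms from the SMILES: 4 C, 4 O, 1 S.
Implicit hydrogens by atom environment:
  4 × C (aromatic): no H
  3 × O: 1 H each → 3
  1 × O (aromatic): no H
  1 × S: 1 H
  Total hydrogens = 4.
Molecular formula: C4H4O4S

C4H4O4S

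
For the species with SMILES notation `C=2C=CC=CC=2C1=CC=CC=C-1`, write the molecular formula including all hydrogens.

C12H10

Heavy atoms from the SMILES: 12 C.
Implicit hydrogens by atom environment:
  10 × C (aromatic): 1 H each → 10
  2 × C (aromatic): no H
  Total hydrogens = 10.
Molecular formula: C12H10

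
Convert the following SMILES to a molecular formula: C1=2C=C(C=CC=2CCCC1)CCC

C13H18

Heavy atoms from the SMILES: 13 C.
Implicit hydrogens by atom environment:
  6 × C: 2 H each → 12
  3 × C (aromatic): 1 H each → 3
  3 × C (aromatic): no H
  1 × C: 3 H
  Total hydrogens = 18.
Molecular formula: C13H18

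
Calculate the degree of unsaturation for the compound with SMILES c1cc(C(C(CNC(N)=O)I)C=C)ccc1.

Molecular formula from the SMILES: C12H15IN2O.
DoU = (2C + 2 + N − H − X)/2 = (2·12 + 2 + 2 − 15 − 1)/2 = 12/2 = 6.
(Structurally: 1 ring(s) + 5 π bond(s) = 6.)

6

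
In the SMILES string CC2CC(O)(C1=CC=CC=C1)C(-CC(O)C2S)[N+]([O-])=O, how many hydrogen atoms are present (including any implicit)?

19

Hydrogens are implicit in SMILES; fill each atom to its normal valence:
  5 × C (aromatic): 1 H each → 5
  4 × C: 1 H each → 4
  2 × C: 2 H each → 4
  2 × O: 1 H each → 2
  1 × C: 3 H
  1 × C: no H
  1 × C (aromatic): no H
  1 × N (charge +1): no H
  1 × O: no H
  1 × O (charge -1): no H
  1 × S: 1 H
  Total hydrogens = 19.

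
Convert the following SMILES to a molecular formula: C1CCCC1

Heavy atoms from the SMILES: 5 C.
Implicit hydrogens by atom environment:
  5 × C: 2 H each → 10
  Total hydrogens = 10.
Molecular formula: C5H10

C5H10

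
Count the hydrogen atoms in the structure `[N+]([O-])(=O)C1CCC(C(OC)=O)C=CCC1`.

Hydrogens are implicit in SMILES; fill each atom to its normal valence:
  4 × C: 2 H each → 8
  4 × C: 1 H each → 4
  3 × O: no H
  1 × C: 3 H
  1 × C: no H
  1 × N (charge +1): no H
  1 × O (charge -1): no H
  Total hydrogens = 15.

15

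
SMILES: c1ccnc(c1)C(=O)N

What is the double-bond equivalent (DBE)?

Molecular formula from the SMILES: C6H6N2O.
DoU = (2C + 2 + N − H − X)/2 = (2·6 + 2 + 2 − 6 − 0)/2 = 10/2 = 5.
(Structurally: 1 ring(s) + 4 π bond(s) = 5.)

5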